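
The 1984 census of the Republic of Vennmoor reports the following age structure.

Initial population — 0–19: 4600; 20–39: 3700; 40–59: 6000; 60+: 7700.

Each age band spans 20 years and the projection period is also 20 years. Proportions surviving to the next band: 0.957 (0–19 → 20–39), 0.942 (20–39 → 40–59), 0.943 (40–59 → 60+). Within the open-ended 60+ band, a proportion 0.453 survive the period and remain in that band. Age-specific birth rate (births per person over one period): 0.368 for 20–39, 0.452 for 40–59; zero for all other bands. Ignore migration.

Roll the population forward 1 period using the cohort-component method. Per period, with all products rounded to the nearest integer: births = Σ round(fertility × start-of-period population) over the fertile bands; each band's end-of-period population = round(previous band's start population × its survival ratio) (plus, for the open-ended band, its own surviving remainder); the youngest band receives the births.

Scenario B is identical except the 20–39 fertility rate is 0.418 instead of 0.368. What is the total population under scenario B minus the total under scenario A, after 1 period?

185

— Period 1 —
Births: 3700 × 0.368 = 1362, 6000 × 0.452 = 2712 → total 4074
20–39: 4600 × 0.957 = 4402
40–59: 3700 × 0.942 = 3485
60+: 6000 × 0.943 + 7700 × 0.453 = 5658 + 3488 = 9146
Giving 4074 / 4402 / 3485 / 9146.
Scenario A total after 1 period: 21107
Scenario B projection —
— Period 1 —
Births: 3700 × 0.418 = 1547, 6000 × 0.452 = 2712 → total 4259
20–39: 4600 × 0.957 = 4402
40–59: 3700 × 0.942 = 3485
60+: 6000 × 0.943 + 7700 × 0.453 = 5658 + 3488 = 9146
Giving 4259 / 4402 / 3485 / 9146.
Scenario B total after 1 period: 21292
Difference B − A = 21292 − 21107 = 185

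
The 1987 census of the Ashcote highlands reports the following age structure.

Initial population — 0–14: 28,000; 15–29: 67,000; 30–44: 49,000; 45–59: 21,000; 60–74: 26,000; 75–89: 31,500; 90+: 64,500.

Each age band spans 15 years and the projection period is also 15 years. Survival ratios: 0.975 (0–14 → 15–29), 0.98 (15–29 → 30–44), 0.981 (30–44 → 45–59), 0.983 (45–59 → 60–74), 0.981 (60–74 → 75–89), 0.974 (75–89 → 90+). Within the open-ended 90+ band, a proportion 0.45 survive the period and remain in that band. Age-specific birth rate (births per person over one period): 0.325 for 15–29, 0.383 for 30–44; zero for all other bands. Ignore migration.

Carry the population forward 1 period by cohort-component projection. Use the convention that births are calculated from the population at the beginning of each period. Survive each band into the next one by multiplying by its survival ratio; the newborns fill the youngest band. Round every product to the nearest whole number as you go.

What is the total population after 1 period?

287426

Period 1.
Births: 67000 × 0.325 = 21775 ; 49000 × 0.383 = 18767 ⇒ total 40542
15–29: 28000 × 0.975 = 27300
30–44: 67000 × 0.98 = 65660
45–59: 49000 × 0.981 = 48069
60–74: 21000 × 0.983 = 20643
75–89: 26000 × 0.981 = 25506
90+: 31500 × 0.974 + 64500 × 0.45 = 30681 + 29025 = 59706
→ [40542, 27300, 65660, 48069, 20643, 25506, 59706]
Total after period 1: 40542 + 27300 + 65660 + 48069 + 20643 + 25506 + 59706 = 287426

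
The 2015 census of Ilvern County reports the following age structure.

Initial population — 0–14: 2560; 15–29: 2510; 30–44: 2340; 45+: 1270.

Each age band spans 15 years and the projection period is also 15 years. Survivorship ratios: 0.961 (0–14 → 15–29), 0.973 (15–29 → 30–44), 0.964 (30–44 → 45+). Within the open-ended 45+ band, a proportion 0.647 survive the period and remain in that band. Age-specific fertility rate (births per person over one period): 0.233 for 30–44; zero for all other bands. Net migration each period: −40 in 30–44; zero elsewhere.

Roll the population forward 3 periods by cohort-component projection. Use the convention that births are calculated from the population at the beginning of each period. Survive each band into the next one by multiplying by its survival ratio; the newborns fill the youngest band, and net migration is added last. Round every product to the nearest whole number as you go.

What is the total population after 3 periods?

— Period 1 —
Births: 2340 × 0.233 = 545
15–29: 2560 × 0.961 = 2460
30–44: 2510 × 0.973 = 2442
45+: 2340 × 0.964 + 1270 × 0.647 = 2256 + 822 = 3078
Net migration: 30–44 − 40 → 2402
End of period: [545, 2460, 2402, 3078]
— Period 2 —
Births: 2402 × 0.233 = 560
15–29: 545 × 0.961 = 524
30–44: 2460 × 0.973 = 2394
45+: 2402 × 0.964 + 3078 × 0.647 = 2316 + 1991 = 4307
Net migration: 30–44 − 40 → 2354
End of period: [560, 524, 2354, 4307]
— Period 3 —
Births: 2354 × 0.233 = 548
15–29: 560 × 0.961 = 538
30–44: 524 × 0.973 = 510
45+: 2354 × 0.964 + 4307 × 0.647 = 2269 + 2787 = 5056
Net migration: 30–44 − 40 → 470
End of period: [548, 538, 470, 5056]
Total after period 3: 548 + 538 + 470 + 5056 = 6612

6612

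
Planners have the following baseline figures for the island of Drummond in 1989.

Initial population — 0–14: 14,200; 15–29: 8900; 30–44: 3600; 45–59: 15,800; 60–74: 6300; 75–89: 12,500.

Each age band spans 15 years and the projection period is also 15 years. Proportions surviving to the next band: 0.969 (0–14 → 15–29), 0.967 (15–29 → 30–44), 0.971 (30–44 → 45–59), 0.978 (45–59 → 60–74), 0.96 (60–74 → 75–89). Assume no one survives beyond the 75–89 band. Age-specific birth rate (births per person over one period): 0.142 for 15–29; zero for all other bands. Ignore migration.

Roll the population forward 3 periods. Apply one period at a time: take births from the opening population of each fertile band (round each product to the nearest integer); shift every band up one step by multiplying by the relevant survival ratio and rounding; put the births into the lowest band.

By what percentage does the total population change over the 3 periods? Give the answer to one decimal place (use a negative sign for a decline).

-54.9

Call the bands 1 to 6, youngest first.
— Period 1 —
Births: 8900 × 0.142 = 1264
Band 2: 14200 × 0.969 = 13760
Band 3: 8900 × 0.967 = 8606
Band 4: 3600 × 0.971 = 3496
Band 5: 15800 × 0.978 = 15452
Band 6: 6300 × 0.96 = 6048
Giving 1264 / 13760 / 8606 / 3496 / 15452 / 6048.
— Period 2 —
Births: 13760 × 0.142 = 1954
Band 2: 1264 × 0.969 = 1225
Band 3: 13760 × 0.967 = 13306
Band 4: 8606 × 0.971 = 8356
Band 5: 3496 × 0.978 = 3419
Band 6: 15452 × 0.96 = 14834
Giving 1954 / 1225 / 13306 / 8356 / 3419 / 14834.
— Period 3 —
Births: 1225 × 0.142 = 174
Band 2: 1954 × 0.969 = 1893
Band 3: 1225 × 0.967 = 1185
Band 4: 13306 × 0.971 = 12920
Band 5: 8356 × 0.978 = 8172
Band 6: 3419 × 0.96 = 3282
Giving 174 / 1893 / 1185 / 12920 / 8172 / 3282.
Total: 61300 → 27626; change = -33674; percentage change = -54.9%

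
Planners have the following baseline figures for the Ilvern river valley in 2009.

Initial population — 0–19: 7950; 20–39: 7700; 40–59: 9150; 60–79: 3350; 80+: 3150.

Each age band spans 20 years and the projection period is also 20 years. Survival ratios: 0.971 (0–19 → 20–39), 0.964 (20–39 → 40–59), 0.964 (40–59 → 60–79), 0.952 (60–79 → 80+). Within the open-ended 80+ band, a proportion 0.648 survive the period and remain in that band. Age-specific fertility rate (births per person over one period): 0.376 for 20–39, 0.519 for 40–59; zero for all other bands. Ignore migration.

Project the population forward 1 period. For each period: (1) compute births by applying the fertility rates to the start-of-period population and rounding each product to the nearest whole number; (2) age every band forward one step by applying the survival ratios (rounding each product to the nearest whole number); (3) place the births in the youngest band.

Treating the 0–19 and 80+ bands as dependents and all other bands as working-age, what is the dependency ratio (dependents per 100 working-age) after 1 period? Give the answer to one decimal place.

— Period 1 —
Births: 7700 × 0.376 = 2895  |  9150 × 0.519 = 4749 → total 7644
20–39: 7950 × 0.971 = 7719
40–59: 7700 × 0.964 = 7423
60–79: 9150 × 0.964 = 8821
80+: 3350 × 0.952 + 3150 × 0.648 = 3189 + 2041 = 5230
→ [7644, 7719, 7423, 8821, 5230]
Dependents (band 0–19 + band 80+) = 7644 + 5230 = 12874; working-age = 23963; ratio = 12874/23963 × 100 = 53.7

53.7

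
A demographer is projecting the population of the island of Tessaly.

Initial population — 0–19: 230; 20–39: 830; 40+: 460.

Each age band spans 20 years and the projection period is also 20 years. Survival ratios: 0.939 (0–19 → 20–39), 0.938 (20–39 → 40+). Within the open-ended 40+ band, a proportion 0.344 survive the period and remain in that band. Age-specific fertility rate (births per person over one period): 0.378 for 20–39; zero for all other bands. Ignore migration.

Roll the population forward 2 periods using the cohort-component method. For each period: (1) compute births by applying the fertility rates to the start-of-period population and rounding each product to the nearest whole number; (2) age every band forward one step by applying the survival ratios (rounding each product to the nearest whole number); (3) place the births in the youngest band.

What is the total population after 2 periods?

902

After projecting period 1:
Births: 830 × 0.378 = 314
20–39: 230 × 0.939 = 216
40+: 830 × 0.938 + 460 × 0.344 = 779 + 158 = 937
Giving 314 / 216 / 937.
After projecting period 2:
Births: 216 × 0.378 = 82
20–39: 314 × 0.939 = 295
40+: 216 × 0.938 + 937 × 0.344 = 203 + 322 = 525
Giving 82 / 295 / 525.
Total after period 2: 82 + 295 + 525 = 902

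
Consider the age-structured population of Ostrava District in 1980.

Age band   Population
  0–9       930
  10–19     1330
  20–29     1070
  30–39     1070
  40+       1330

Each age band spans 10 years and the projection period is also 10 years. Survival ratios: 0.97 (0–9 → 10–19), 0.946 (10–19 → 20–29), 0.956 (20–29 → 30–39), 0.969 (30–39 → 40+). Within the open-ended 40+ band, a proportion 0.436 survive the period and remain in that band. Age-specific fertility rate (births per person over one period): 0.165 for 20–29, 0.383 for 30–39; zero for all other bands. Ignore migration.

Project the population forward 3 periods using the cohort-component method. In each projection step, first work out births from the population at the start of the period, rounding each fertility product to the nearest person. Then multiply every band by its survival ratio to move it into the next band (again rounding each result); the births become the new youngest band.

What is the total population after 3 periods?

Let group 1 be 0–9 through group 5 = 40+.
Period 1:
Births: 1070 × 0.165 = 177, 1070 × 0.383 = 410 ⇒ total 587
Group 2: 930 × 0.97 = 902
Group 3: 1330 × 0.946 = 1258
Group 4: 1070 × 0.956 = 1023
Group 5: 1070 × 0.969 + 1330 × 0.436 = 1037 + 580 = 1617
End of period: [587, 902, 1258, 1023, 1617]
Period 2:
Births: 1258 × 0.165 = 208, 1023 × 0.383 = 392 ⇒ total 600
Group 2: 587 × 0.97 = 569
Group 3: 902 × 0.946 = 853
Group 4: 1258 × 0.956 = 1203
Group 5: 1023 × 0.969 + 1617 × 0.436 = 991 + 705 = 1696
End of period: [600, 569, 853, 1203, 1696]
Period 3:
Births: 853 × 0.165 = 141, 1203 × 0.383 = 461 ⇒ total 602
Group 2: 600 × 0.97 = 582
Group 3: 569 × 0.946 = 538
Group 4: 853 × 0.956 = 815
Group 5: 1203 × 0.969 + 1696 × 0.436 = 1166 + 739 = 1905
End of period: [602, 582, 538, 815, 1905]
Total after period 3: 602 + 582 + 538 + 815 + 1905 = 4442

4442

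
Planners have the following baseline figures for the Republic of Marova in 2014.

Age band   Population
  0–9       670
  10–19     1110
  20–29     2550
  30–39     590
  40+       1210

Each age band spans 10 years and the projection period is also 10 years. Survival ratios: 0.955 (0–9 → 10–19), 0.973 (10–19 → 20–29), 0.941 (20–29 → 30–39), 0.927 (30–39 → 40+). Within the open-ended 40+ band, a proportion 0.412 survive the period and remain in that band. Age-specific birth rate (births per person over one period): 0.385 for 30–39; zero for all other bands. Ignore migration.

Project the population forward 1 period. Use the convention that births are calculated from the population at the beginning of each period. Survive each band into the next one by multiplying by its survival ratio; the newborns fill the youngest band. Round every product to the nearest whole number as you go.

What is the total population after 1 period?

5393

(Groups numbered youngest = 1 to oldest = 5.)
After projecting period 1:
Births: 590 * 0.385 = 227
Group 2: 670 * 0.955 = 640
Group 3: 1110 * 0.973 = 1080
Group 4: 2550 * 0.941 = 2400
Group 5: 590 * 0.927 + 1210 * 0.412 = 547 + 499 = 1046
Population now: 0–9=227, 10–19=640, 20–29=1080, 30–39=2400, 40+=1046
Total after period 1: 227 + 640 + 1080 + 2400 + 1046 = 5393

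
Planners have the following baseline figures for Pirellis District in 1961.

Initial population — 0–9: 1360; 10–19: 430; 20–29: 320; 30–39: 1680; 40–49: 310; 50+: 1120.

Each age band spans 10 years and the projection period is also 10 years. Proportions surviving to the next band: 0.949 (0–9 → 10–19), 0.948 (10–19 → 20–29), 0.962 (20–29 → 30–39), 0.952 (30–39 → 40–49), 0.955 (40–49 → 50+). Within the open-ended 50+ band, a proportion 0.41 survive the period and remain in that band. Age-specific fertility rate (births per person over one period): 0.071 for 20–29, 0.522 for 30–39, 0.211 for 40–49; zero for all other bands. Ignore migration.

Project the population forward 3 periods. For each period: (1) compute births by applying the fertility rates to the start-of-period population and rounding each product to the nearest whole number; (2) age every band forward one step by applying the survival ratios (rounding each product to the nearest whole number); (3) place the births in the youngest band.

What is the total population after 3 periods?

4305

— Period 1 —
Births: 320 * 0.071 = 23 ; 1680 * 0.522 = 877 ; 310 * 0.211 = 65 ⇒ total 965
10–19: 1360 * 0.949 = 1291
20–29: 430 * 0.948 = 408
30–39: 320 * 0.962 = 308
40–49: 1680 * 0.952 = 1599
50+: 310 * 0.955 + 1120 * 0.41 = 296 + 459 = 755
Giving 965 / 1291 / 408 / 308 / 1599 / 755.
— Period 2 —
Births: 408 * 0.071 = 29 ; 308 * 0.522 = 161 ; 1599 * 0.211 = 337 ⇒ total 527
10–19: 965 * 0.949 = 916
20–29: 1291 * 0.948 = 1224
30–39: 408 * 0.962 = 392
40–49: 308 * 0.952 = 293
50+: 1599 * 0.955 + 755 * 0.41 = 1527 + 310 = 1837
Giving 527 / 916 / 1224 / 392 / 293 / 1837.
— Period 3 —
Births: 1224 * 0.071 = 87 ; 392 * 0.522 = 205 ; 293 * 0.211 = 62 ⇒ total 354
10–19: 527 * 0.949 = 500
20–29: 916 * 0.948 = 868
30–39: 1224 * 0.962 = 1177
40–49: 392 * 0.952 = 373
50+: 293 * 0.955 + 1837 * 0.41 = 280 + 753 = 1033
Giving 354 / 500 / 868 / 1177 / 373 / 1033.
Total after period 3: 354 + 500 + 868 + 1177 + 373 + 1033 = 4305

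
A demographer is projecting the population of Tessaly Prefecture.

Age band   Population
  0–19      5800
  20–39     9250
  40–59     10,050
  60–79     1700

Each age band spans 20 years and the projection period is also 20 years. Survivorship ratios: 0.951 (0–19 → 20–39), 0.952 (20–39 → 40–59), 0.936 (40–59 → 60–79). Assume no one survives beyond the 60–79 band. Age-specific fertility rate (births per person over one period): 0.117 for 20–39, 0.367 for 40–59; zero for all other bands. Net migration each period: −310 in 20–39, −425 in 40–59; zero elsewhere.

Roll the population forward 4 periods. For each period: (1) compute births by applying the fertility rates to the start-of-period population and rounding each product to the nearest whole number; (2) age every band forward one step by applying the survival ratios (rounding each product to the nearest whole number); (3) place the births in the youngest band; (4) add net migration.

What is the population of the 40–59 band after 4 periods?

2616

Let band 1 be 0–19 through band 4 = 60–79.
— Period 1 —
Births: 9250 × 0.117 = 1082  |  10050 × 0.367 = 3688 ⇒ total 4770
Band 2: 5800 × 0.951 = 5516
Band 3: 9250 × 0.952 = 8806
Band 4: 10050 × 0.936 = 9407
Net migration: Band 2 − 310 → 5206; Band 3 − 425 → 8381
→ [4770, 5206, 8381, 9407]
— Period 2 —
Births: 5206 × 0.117 = 609  |  8381 × 0.367 = 3076 ⇒ total 3685
Band 2: 4770 × 0.951 = 4536
Band 3: 5206 × 0.952 = 4956
Band 4: 8381 × 0.936 = 7845
Net migration: Band 2 − 310 → 4226; Band 3 − 425 → 4531
→ [3685, 4226, 4531, 7845]
— Period 3 —
Births: 4226 × 0.117 = 494  |  4531 × 0.367 = 1663 ⇒ total 2157
Band 2: 3685 × 0.951 = 3504
Band 3: 4226 × 0.952 = 4023
Band 4: 4531 × 0.936 = 4241
Net migration: Band 2 − 310 → 3194; Band 3 − 425 → 3598
→ [2157, 3194, 3598, 4241]
— Period 4 —
Births: 3194 × 0.117 = 374  |  3598 × 0.367 = 1320 ⇒ total 1694
Band 2: 2157 × 0.951 = 2051
Band 3: 3194 × 0.952 = 3041
Band 4: 3598 × 0.936 = 3368
Net migration: Band 2 − 310 → 1741; Band 3 − 425 → 2616
→ [1694, 1741, 2616, 3368]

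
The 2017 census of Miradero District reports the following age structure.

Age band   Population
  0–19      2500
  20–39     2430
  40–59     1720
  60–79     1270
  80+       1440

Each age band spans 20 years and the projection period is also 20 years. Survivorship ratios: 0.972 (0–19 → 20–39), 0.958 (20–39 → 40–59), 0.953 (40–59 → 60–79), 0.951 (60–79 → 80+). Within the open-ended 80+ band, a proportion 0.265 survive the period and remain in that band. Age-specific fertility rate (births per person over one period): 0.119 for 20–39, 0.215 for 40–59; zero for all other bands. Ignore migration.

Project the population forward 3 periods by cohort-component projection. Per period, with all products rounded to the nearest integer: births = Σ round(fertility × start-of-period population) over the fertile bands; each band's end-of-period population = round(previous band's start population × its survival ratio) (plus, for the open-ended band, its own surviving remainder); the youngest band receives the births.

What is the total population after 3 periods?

— Period 1 —
Births: 2430 * 0.119 = 289  |  1720 * 0.215 = 370 ⇒ total 659
20–39: 2500 * 0.972 = 2430
40–59: 2430 * 0.958 = 2328
60–79: 1720 * 0.953 = 1639
80+: 1270 * 0.951 + 1440 * 0.265 = 1208 + 382 = 1590
Giving 659 / 2430 / 2328 / 1639 / 1590.
— Period 2 —
Births: 2430 * 0.119 = 289  |  2328 * 0.215 = 501 ⇒ total 790
20–39: 659 * 0.972 = 641
40–59: 2430 * 0.958 = 2328
60–79: 2328 * 0.953 = 2219
80+: 1639 * 0.951 + 1590 * 0.265 = 1559 + 421 = 1980
Giving 790 / 641 / 2328 / 2219 / 1980.
— Period 3 —
Births: 641 * 0.119 = 76  |  2328 * 0.215 = 501 ⇒ total 577
20–39: 790 * 0.972 = 768
40–59: 641 * 0.958 = 614
60–79: 2328 * 0.953 = 2219
80+: 2219 * 0.951 + 1980 * 0.265 = 2110 + 525 = 2635
Giving 577 / 768 / 614 / 2219 / 2635.
Total after period 3: 577 + 768 + 614 + 2219 + 2635 = 6813

6813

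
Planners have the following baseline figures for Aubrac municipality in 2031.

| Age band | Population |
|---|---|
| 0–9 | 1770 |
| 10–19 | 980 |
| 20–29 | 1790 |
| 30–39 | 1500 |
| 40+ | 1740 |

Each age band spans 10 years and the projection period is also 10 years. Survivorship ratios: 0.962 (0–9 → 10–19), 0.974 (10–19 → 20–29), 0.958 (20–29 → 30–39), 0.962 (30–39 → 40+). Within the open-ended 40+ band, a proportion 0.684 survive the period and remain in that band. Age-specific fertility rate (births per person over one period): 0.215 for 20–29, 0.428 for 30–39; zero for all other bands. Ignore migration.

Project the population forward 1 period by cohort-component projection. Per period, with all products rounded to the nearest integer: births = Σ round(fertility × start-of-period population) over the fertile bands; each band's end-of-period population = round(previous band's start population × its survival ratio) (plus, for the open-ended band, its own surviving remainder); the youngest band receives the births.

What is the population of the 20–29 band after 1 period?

Numbering the bands 1..5 from youngest to oldest:
[period 1]
Births: 1790 × 0.215 = 385  |  1500 × 0.428 = 642 → 1027
Band 2: 1770 × 0.962 = 1703
Band 3: 980 × 0.974 = 955
Band 4: 1790 × 0.958 = 1715
Band 5: 1500 × 0.962 + 1740 × 0.684 = 1443 + 1190 = 2633
Giving 1027 / 1703 / 955 / 1715 / 2633.

955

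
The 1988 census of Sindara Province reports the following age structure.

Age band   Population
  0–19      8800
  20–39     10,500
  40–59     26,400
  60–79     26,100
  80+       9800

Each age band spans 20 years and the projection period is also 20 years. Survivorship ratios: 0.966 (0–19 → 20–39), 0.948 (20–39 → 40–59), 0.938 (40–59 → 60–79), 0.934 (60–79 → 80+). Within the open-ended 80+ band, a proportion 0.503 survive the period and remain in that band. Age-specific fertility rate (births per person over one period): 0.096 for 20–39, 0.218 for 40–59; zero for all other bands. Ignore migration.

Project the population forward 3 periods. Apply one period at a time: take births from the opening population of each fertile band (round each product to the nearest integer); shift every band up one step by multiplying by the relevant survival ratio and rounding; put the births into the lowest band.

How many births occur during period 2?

2986

Let group 1 be 0–19 through group 5 = 80+.
Period 1.
Births: 10500 × 0.096 = 1008  |  26400 × 0.218 = 5755 → total 6763
Group 2: 8800 × 0.966 = 8501
Group 3: 10500 × 0.948 = 9954
Group 4: 26400 × 0.938 = 24763
Group 5: 26100 × 0.934 + 9800 × 0.503 = 24377 + 4929 = 29306
Population now: 0–19=6763, 20–39=8501, 40–59=9954, 60–79=24763, 80+=29306
Period 2.
Births: 8501 × 0.096 = 816  |  9954 × 0.218 = 2170 → total 2986
Group 2: 6763 × 0.966 = 6533
Group 3: 8501 × 0.948 = 8059
Group 4: 9954 × 0.938 = 9337
Group 5: 24763 × 0.934 + 29306 × 0.503 = 23129 + 14741 = 37870
Population now: 0–19=2986, 20–39=6533, 40–59=8059, 60–79=9337, 80+=37870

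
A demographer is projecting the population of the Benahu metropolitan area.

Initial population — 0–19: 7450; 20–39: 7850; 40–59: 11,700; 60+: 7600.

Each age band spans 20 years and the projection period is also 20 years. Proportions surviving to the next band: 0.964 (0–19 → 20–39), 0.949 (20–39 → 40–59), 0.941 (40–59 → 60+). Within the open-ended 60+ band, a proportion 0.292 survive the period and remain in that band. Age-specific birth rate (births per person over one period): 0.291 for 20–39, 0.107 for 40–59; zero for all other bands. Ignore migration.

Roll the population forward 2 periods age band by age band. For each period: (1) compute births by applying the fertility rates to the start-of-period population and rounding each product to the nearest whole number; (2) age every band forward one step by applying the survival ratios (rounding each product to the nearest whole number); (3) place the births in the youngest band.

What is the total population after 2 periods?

(Groups numbered youngest = 1 to oldest = 4.)
[period 1]
Births: 7850 × 0.291 = 2284  |  11700 × 0.107 = 1252 → 3536
Group 2: 7450 × 0.964 = 7182
Group 3: 7850 × 0.949 = 7450
Group 4: 11700 × 0.941 + 7600 × 0.292 = 11010 + 2219 = 13229
→ [3536, 7182, 7450, 13229]
[period 2]
Births: 7182 × 0.291 = 2090  |  7450 × 0.107 = 797 → 2887
Group 2: 3536 × 0.964 = 3409
Group 3: 7182 × 0.949 = 6816
Group 4: 7450 × 0.941 + 13229 × 0.292 = 7010 + 3863 = 10873
→ [2887, 3409, 6816, 10873]
Total after period 2: 2887 + 3409 + 6816 + 10873 = 23985

23985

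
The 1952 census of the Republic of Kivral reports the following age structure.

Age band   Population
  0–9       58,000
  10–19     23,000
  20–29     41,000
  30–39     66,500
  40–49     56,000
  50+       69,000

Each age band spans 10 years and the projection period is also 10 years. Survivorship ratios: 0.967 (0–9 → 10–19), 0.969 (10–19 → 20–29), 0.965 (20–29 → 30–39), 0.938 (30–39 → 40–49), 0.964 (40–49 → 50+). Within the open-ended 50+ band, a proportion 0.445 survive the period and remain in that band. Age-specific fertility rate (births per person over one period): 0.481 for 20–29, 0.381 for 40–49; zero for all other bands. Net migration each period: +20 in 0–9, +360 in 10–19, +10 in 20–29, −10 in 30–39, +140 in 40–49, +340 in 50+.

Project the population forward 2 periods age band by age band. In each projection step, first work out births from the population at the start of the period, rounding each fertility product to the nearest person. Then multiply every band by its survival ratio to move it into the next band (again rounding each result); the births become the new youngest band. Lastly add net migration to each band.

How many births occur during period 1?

41057

After projecting period 1:
Births: 41000 * 0.481 = 19721  |  56000 * 0.381 = 21336 — total 41057
10–19: 58000 * 0.967 = 56086
20–29: 23000 * 0.969 = 22287
30–39: 41000 * 0.965 = 39565
40–49: 66500 * 0.938 = 62377
50+: 56000 * 0.964 + 69000 * 0.445 = 53984 + 30705 = 84689
Net migration: 0–9 + 20 → 41077; 10–19 + 360 → 56446; 20–29 + 10 → 22297; 30–39 − 10 → 39555; 40–49 + 140 → 62517; 50+ + 340 → 85029
→ [41077, 56446, 22297, 39555, 62517, 85029]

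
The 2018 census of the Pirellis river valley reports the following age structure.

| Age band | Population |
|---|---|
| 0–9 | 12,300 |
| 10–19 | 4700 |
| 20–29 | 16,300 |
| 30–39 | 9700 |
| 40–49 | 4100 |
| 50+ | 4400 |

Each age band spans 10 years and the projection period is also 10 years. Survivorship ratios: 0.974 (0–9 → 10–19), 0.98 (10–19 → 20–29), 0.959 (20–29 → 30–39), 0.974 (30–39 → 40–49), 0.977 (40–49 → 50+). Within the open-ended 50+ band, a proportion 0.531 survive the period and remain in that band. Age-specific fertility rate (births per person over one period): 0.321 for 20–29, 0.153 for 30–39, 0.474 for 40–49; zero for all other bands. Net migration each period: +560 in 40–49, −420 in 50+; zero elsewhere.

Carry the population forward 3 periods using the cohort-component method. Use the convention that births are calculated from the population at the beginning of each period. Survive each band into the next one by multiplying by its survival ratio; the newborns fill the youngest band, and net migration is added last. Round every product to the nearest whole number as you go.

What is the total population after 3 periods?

Period 1:
Births: 16300 × 0.321 = 5232  |  9700 × 0.153 = 1484  |  4100 × 0.474 = 1943 → total 8659
10–19: 12300 × 0.974 = 11980
20–29: 4700 × 0.98 = 4606
30–39: 16300 × 0.959 = 15632
40–49: 9700 × 0.974 = 9448
50+: 4100 × 0.977 + 4400 × 0.531 = 4006 + 2336 = 6342
Net migration: 40–49 + 560 → 10008; 50+ − 420 → 5922
Population now: 0–9=8659, 10–19=11980, 20–29=4606, 30–39=15632, 40–49=10008, 50+=5922
Period 2:
Births: 4606 × 0.321 = 1479  |  15632 × 0.153 = 2392  |  10008 × 0.474 = 4744 → total 8615
10–19: 8659 × 0.974 = 8434
20–29: 11980 × 0.98 = 11740
30–39: 4606 × 0.959 = 4417
40–49: 15632 × 0.974 = 15226
50+: 10008 × 0.977 + 5922 × 0.531 = 9778 + 3145 = 12923
Net migration: 40–49 + 560 → 15786; 50+ − 420 → 12503
Population now: 0–9=8615, 10–19=8434, 20–29=11740, 30–39=4417, 40–49=15786, 50+=12503
Period 3:
Births: 11740 × 0.321 = 3769  |  4417 × 0.153 = 676  |  15786 × 0.474 = 7483 → total 11928
10–19: 8615 × 0.974 = 8391
20–29: 8434 × 0.98 = 8265
30–39: 11740 × 0.959 = 11259
40–49: 4417 × 0.974 = 4302
50+: 15786 × 0.977 + 12503 × 0.531 = 15423 + 6639 = 22062
Net migration: 40–49 + 560 → 4862; 50+ − 420 → 21642
Population now: 0–9=11928, 10–19=8391, 20–29=8265, 30–39=11259, 40–49=4862, 50+=21642
Total after period 3: 11928 + 8391 + 8265 + 11259 + 4862 + 21642 = 66347

66347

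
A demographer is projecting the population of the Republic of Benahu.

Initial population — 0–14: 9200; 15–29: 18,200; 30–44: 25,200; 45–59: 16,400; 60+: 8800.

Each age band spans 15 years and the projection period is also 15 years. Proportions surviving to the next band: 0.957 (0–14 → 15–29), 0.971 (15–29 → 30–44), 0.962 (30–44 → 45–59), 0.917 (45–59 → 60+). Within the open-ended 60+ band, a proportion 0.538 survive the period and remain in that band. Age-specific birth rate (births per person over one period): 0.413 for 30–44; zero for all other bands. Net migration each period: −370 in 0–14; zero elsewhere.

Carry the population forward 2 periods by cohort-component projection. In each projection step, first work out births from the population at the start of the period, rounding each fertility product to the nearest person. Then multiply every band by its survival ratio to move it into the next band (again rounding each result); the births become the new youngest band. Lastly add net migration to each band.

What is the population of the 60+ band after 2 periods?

32868

Call the groups 1 to 5, youngest first.
Period 1.
Births: 25200 * 0.413 = 10408
Group 2: 9200 * 0.957 = 8804
Group 3: 18200 * 0.971 = 17672
Group 4: 25200 * 0.962 = 24242
Group 5: 16400 * 0.917 + 8800 * 0.538 = 15039 + 4734 = 19773
Net migration: Group 1 − 370 → 10038
→ [10038, 8804, 17672, 24242, 19773]
Period 2.
Births: 17672 * 0.413 = 7299
Group 2: 10038 * 0.957 = 9606
Group 3: 8804 * 0.971 = 8549
Group 4: 17672 * 0.962 = 17000
Group 5: 24242 * 0.917 + 19773 * 0.538 = 22230 + 10638 = 32868
Net migration: Group 1 − 370 → 6929
→ [6929, 9606, 8549, 17000, 32868]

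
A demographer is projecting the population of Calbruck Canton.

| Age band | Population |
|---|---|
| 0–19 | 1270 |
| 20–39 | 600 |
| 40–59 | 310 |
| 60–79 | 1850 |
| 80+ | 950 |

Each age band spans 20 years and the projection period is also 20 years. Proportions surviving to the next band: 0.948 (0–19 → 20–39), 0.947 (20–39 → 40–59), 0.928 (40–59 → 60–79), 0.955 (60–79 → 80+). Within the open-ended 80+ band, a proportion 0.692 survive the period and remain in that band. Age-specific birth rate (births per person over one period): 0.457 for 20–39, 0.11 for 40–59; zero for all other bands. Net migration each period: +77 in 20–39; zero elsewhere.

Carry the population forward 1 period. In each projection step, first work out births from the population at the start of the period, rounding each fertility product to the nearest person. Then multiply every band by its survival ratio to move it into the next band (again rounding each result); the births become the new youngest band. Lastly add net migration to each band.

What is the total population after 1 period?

4869

Period 1.
Births: 600 × 0.457 = 274  |  310 × 0.11 = 34 ⇒ total 308
20–39: 1270 × 0.948 = 1204
40–59: 600 × 0.947 = 568
60–79: 310 × 0.928 = 288
80+: 1850 × 0.955 + 950 × 0.692 = 1767 + 657 = 2424
Net migration: 20–39 + 77 → 1281
End of period: [308, 1281, 568, 288, 2424]
Total after period 1: 308 + 1281 + 568 + 288 + 2424 = 4869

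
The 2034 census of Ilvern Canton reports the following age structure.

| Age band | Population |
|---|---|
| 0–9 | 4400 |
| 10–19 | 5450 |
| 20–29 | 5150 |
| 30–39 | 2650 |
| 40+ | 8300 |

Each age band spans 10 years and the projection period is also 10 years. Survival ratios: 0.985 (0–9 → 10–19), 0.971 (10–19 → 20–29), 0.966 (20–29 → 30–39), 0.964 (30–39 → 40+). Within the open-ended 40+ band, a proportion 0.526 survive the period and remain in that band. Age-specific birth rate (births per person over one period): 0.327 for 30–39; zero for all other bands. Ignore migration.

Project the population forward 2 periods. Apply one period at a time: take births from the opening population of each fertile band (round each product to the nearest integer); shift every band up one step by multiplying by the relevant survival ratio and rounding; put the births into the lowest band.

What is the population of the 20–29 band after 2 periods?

Let group 1 be 0–9 through group 5 = 40+.
Period 1:
Births: 2650 × 0.327 = 867
Group 2: 4400 × 0.985 = 4334
Group 3: 5450 × 0.971 = 5292
Group 4: 5150 × 0.966 = 4975
Group 5: 2650 × 0.964 + 8300 × 0.526 = 2555 + 4366 = 6921
→ [867, 4334, 5292, 4975, 6921]
Period 2:
Births: 4975 × 0.327 = 1627
Group 2: 867 × 0.985 = 854
Group 3: 4334 × 0.971 = 4208
Group 4: 5292 × 0.966 = 5112
Group 5: 4975 × 0.964 + 6921 × 0.526 = 4796 + 3640 = 8436
→ [1627, 854, 4208, 5112, 8436]

4208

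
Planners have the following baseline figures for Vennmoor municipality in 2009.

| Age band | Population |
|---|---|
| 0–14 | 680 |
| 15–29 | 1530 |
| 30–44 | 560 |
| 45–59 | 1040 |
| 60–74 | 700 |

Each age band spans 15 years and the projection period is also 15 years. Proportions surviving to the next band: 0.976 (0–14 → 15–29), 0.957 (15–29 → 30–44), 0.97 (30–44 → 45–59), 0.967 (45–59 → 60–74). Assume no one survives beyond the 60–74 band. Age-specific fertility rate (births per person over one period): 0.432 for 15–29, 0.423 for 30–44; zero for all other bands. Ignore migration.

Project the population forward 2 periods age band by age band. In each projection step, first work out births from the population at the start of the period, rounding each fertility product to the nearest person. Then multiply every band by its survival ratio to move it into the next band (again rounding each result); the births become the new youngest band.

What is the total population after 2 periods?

4362

[period 1]
Births: 1530 × 0.432 = 661 ; 560 × 0.423 = 237 → 898
15–29: 680 × 0.976 = 664
30–44: 1530 × 0.957 = 1464
45–59: 560 × 0.97 = 543
60–74: 1040 × 0.967 = 1006
End of period: [898, 664, 1464, 543, 1006]
[period 2]
Births: 664 × 0.432 = 287 ; 1464 × 0.423 = 619 → 906
15–29: 898 × 0.976 = 876
30–44: 664 × 0.957 = 635
45–59: 1464 × 0.97 = 1420
60–74: 543 × 0.967 = 525
End of period: [906, 876, 635, 1420, 525]
Total after period 2: 906 + 876 + 635 + 1420 + 525 = 4362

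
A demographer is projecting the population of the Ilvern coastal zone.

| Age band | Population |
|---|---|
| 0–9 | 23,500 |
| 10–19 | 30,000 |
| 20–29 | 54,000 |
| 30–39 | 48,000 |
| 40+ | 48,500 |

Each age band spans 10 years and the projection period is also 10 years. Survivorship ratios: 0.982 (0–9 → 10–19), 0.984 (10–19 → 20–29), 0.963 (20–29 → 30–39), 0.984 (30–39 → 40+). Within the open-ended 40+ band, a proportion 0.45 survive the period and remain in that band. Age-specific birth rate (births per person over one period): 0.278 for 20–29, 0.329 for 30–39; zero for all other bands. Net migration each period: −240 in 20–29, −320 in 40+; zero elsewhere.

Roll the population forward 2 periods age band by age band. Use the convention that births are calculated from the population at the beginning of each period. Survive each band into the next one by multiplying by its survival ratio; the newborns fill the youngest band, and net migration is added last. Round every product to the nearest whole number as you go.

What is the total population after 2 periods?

Period 1:
Births: 54000 × 0.278 = 15012 ; 48000 × 0.329 = 15792 → 30804
10–19: 23500 × 0.982 = 23077
20–29: 30000 × 0.984 = 29520
30–39: 54000 × 0.963 = 52002
40+: 48000 × 0.984 + 48500 × 0.45 = 47232 + 21825 = 69057
Net migration: 20–29 − 240 → 29280; 40+ − 320 → 68737
Giving 30804 / 23077 / 29280 / 52002 / 68737.
Period 2:
Births: 29280 × 0.278 = 8140 ; 52002 × 0.329 = 17109 → 25249
10–19: 30804 × 0.982 = 30250
20–29: 23077 × 0.984 = 22708
30–39: 29280 × 0.963 = 28197
40+: 52002 × 0.984 + 68737 × 0.45 = 51170 + 30932 = 82102
Net migration: 20–29 − 240 → 22468; 40+ − 320 → 81782
Giving 25249 / 30250 / 22468 / 28197 / 81782.
Total after period 2: 25249 + 30250 + 22468 + 28197 + 81782 = 187946

187946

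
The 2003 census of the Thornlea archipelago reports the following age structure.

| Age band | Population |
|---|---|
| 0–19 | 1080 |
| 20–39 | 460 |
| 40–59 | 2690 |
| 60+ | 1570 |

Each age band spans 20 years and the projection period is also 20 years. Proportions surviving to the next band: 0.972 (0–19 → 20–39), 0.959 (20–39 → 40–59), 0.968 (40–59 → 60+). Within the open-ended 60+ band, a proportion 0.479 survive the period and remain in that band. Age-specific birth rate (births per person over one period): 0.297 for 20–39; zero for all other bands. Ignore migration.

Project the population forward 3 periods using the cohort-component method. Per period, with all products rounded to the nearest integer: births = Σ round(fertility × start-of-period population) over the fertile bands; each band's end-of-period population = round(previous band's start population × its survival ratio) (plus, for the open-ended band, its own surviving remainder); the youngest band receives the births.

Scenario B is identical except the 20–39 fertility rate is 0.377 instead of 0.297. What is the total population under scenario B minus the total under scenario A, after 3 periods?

138

Period 1.
Births: 460 × 0.297 = 137
20–39: 1080 × 0.972 = 1050
40–59: 460 × 0.959 = 441
60+: 2690 × 0.968 + 1570 × 0.479 = 2604 + 752 = 3356
Giving 137 / 1050 / 441 / 3356.
Period 2.
Births: 1050 × 0.297 = 312
20–39: 137 × 0.972 = 133
40–59: 1050 × 0.959 = 1007
60+: 441 × 0.968 + 3356 × 0.479 = 427 + 1608 = 2035
Giving 312 / 133 / 1007 / 2035.
Period 3.
Births: 133 × 0.297 = 40
20–39: 312 × 0.972 = 303
40–59: 133 × 0.959 = 128
60+: 1007 × 0.968 + 2035 × 0.479 = 975 + 975 = 1950
Giving 40 / 303 / 128 / 1950.
Scenario A total after 3 periods: 2421
Scenario B projection —
Period 1.
Births: 460 × 0.377 = 173
20–39: 1080 × 0.972 = 1050
40–59: 460 × 0.959 = 441
60+: 2690 × 0.968 + 1570 × 0.479 = 2604 + 752 = 3356
Giving 173 / 1050 / 441 / 3356.
Period 2.
Births: 1050 × 0.377 = 396
20–39: 173 × 0.972 = 168
40–59: 1050 × 0.959 = 1007
60+: 441 × 0.968 + 3356 × 0.479 = 427 + 1608 = 2035
Giving 396 / 168 / 1007 / 2035.
Period 3.
Births: 168 × 0.377 = 63
20–39: 396 × 0.972 = 385
40–59: 168 × 0.959 = 161
60+: 1007 × 0.968 + 2035 × 0.479 = 975 + 975 = 1950
Giving 63 / 385 / 161 / 1950.
Scenario B total after 3 periods: 2559
Difference B − A = 2559 − 2421 = 138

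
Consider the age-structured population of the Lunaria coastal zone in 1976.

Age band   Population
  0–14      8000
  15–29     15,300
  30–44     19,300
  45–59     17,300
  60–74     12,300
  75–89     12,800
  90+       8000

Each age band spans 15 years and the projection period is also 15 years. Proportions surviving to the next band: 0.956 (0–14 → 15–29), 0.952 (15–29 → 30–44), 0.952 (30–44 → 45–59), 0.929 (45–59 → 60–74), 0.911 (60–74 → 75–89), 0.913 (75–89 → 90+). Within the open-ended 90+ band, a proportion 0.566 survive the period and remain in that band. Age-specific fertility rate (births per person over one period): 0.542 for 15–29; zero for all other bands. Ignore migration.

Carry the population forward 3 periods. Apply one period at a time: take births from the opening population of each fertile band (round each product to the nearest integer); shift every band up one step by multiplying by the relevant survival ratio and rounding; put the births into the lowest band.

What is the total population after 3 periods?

Period 1.
Births: 15300 × 0.542 = 8293
15–29: 8000 × 0.956 = 7648
30–44: 15300 × 0.952 = 14566
45–59: 19300 × 0.952 = 18374
60–74: 17300 × 0.929 = 16072
75–89: 12300 × 0.911 = 11205
90+: 12800 × 0.913 + 8000 × 0.566 = 11686 + 4528 = 16214
Giving 8293 / 7648 / 14566 / 18374 / 16072 / 11205 / 16214.
Period 2.
Births: 7648 × 0.542 = 4145
15–29: 8293 × 0.956 = 7928
30–44: 7648 × 0.952 = 7281
45–59: 14566 × 0.952 = 13867
60–74: 18374 × 0.929 = 17069
75–89: 16072 × 0.911 = 14642
90+: 11205 × 0.913 + 16214 × 0.566 = 10230 + 9177 = 19407
Giving 4145 / 7928 / 7281 / 13867 / 17069 / 14642 / 19407.
Period 3.
Births: 7928 × 0.542 = 4297
15–29: 4145 × 0.956 = 3963
30–44: 7928 × 0.952 = 7547
45–59: 7281 × 0.952 = 6932
60–74: 13867 × 0.929 = 12882
75–89: 17069 × 0.911 = 15550
90+: 14642 × 0.913 + 19407 × 0.566 = 13368 + 10984 = 24352
Giving 4297 / 3963 / 7547 / 6932 / 12882 / 15550 / 24352.
Total after period 3: 4297 + 3963 + 7547 + 6932 + 12882 + 15550 + 24352 = 75523

75523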